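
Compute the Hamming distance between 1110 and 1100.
XOR = 0010, count of 1s = 1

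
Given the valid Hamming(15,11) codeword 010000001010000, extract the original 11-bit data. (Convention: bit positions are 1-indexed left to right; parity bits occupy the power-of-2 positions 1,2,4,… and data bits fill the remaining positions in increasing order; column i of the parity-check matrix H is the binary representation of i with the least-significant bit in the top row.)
Parity bits occupy power-of-2 positions; data bits are at positions {3,5,6,7,9,10,11,12,13,14,15} (1-indexed).
Extract: c[3]=0 c[5]=0 c[6]=0 c[7]=0 c[9]=1 c[10]=0 c[11]=1 c[12]=0 c[13]=0 c[14]=0 c[15]=0
Data = 00001010000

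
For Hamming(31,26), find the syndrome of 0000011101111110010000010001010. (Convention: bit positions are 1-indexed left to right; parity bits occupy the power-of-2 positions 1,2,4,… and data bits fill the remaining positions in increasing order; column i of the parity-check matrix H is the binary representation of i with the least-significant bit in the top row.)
Syndrome s = H · r^T (mod 2), r = 0000011101111110010000010001010:
  s[0] = (1010101010101010101010101010101)·(0000011101111110010000010001010) mod 2 = 0+0+0+0+0+0+1+0+0+0+1+0+1+0+1+0+0+0+0+0+0+0+0+0+0+0+0+0+0+0+0 mod 2 = 0
  s[1] = (0110011001100110011001100110011)·(0000011101111110010000010001010) mod 2 = 0+0+0+0+0+1+1+0+0+1+1+0+0+1+1+0+0+1+0+0+0+0+0+0+0+0+0+0+0+1+0 mod 2 = 0
  s[2] = (0001111000011110000111100001111)·(0000011101111110010000010001010) mod 2 = 0+0+0+0+0+1+1+0+0+0+0+1+1+1+1+0+0+0+0+0+0+0+0+0+0+0+0+1+0+1+0 mod 2 = 0
  s[3] = (0000000111111110000000011111111)·(0000011101111110010000010001010) mod 2 = 0+0+0+0+0+0+0+1+0+1+1+1+1+1+1+0+0+0+0+0+0+0+0+1+0+0+0+1+0+1+0 mod 2 = 0
  s[4] = (0000000000000001111111111111111)·(0000011101111110010000010001010) mod 2 = 0+0+0+0+0+0+0+0+0+0+0+0+0+0+0+0+0+1+0+0+0+0+0+1+0+0+0+1+0+1+0 mod 2 = 0
Syndrome = 00000
s = 0: no error detected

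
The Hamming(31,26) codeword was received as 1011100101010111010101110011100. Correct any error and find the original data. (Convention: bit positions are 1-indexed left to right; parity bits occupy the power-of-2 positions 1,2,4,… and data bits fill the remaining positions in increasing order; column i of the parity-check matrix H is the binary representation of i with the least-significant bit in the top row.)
Syndrome s = H · r^T (mod 2), r = 1011100101010111010101110011100:
  s[0] = (1010101010101010101010101010101)·(1011100101010111010101110011100) mod 2 = 1+0+1+0+1+0+0+0+0+0+0+0+0+0+1+0+0+0+0+0+0+0+1+0+0+0+1+0+1+0+0 mod 2 = 1
  s[1] = (0110011001100110011001100110011)·(1011100101010111010101110011100) mod 2 = 0+0+1+0+0+0+0+0+0+1+0+0+0+1+1+0+0+1+0+0+0+1+1+0+0+0+1+0+0+0+0 mod 2 = 0
  s[2] = (0001111000011110000111100001111)·(1011100101010111010101110011100) mod 2 = 0+0+0+1+1+0+0+0+0+0+0+1+0+1+1+0+0+0+0+1+0+1+1+0+0+0+0+1+1+0+0 mod 2 = 0
  s[3] = (0000000111111110000000011111111)·(1011100101010111010101110011100) mod 2 = 0+0+0+0+0+0+0+1+0+1+0+1+0+1+1+0+0+0+0+0+0+0+0+1+0+0+1+1+1+0+0 mod 2 = 1
  s[4] = (0000000000000001111111111111111)·(1011100101010111010101110011100) mod 2 = 0+0+0+0+0+0+0+0+0+0+0+0+0+0+0+1+0+1+0+1+0+1+1+1+0+0+1+1+1+0+0 mod 2 = 1
Syndrome = 10011
Column 25 of H equals this syndrome → error at bit 25 (1-indexed).
Flip bit 25: 1011100101010111010101110011100 → 1011100101010111010101111011100
Extract data bits at positions {3,5,6,7,9,10,11,12,13,14,15,17,18,19,20,21,22,23,24,25,26,27,28,29,30,31}: 11000101011010101111011100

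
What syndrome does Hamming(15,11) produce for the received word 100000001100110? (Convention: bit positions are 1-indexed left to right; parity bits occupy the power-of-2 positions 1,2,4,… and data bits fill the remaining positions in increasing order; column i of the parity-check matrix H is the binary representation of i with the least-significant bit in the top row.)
Syndrome s = H · r^T (mod 2), r = 100000001100110:
  s[0] = (101010101010101)·(100000001100110) mod 2 = 1+0+0+0+0+0+0+0+1+0+0+0+1+0+0 mod 2 = 1
  s[1] = (011001100110011)·(100000001100110) mod 2 = 0+0+0+0+0+0+0+0+0+1+0+0+0+1+0 mod 2 = 0
  s[2] = (000111100001111)·(100000001100110) mod 2 = 0+0+0+0+0+0+0+0+0+0+0+0+1+1+0 mod 2 = 0
  s[3] = (000000011111111)·(100000001100110) mod 2 = 0+0+0+0+0+0+0+0+1+1+0+0+1+1+0 mod 2 = 0
Syndrome = 1000
Non-zero syndrome: error at position 1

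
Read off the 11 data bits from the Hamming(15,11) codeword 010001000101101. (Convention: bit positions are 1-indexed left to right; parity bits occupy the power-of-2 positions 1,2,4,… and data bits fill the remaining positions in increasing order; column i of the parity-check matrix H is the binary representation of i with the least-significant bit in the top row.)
Parity bits occupy power-of-2 positions; data bits are at positions {3,5,6,7,9,10,11,12,13,14,15} (1-indexed).
Extract: c[3]=0 c[5]=0 c[6]=1 c[7]=0 c[9]=0 c[10]=1 c[11]=0 c[12]=1 c[13]=1 c[14]=0 c[15]=1
Data = 00100101101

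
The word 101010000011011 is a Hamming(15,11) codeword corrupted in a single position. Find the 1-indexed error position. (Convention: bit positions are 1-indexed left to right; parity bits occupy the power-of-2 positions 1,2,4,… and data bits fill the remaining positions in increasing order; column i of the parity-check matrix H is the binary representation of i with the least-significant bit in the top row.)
Syndrome s = H · r^T (mod 2), r = 101010000011011:
  s[0] = (101010101010101)·(101010000011011) mod 2 = 1+0+1+0+1+0+0+0+0+0+1+0+0+0+1 mod 2 = 1
  s[1] = (011001100110011)·(101010000011011) mod 2 = 0+0+1+0+0+0+0+0+0+0+1+0+0+1+1 mod 2 = 0
  s[2] = (000111100001111)·(101010000011011) mod 2 = 0+0+0+0+1+0+0+0+0+0+0+1+0+1+1 mod 2 = 0
  s[3] = (000000011111111)·(101010000011011) mod 2 = 0+0+0+0+0+0+0+0+0+0+1+1+0+1+1 mod 2 = 0
Syndrome = 1000
Column i of H is the binary representation of i, so the syndrome is the binary index of the flipped bit.
Read s = 1000 with s[0] as LSB: 1·2^0 + 0·2^1 + 0·2^2 + 0·2^3 = 1.
Error is at bit position 1.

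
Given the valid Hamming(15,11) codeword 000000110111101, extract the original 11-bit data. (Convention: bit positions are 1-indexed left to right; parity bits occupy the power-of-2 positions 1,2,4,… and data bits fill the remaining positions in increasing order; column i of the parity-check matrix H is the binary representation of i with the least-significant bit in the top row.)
Parity bits occupy power-of-2 positions; data bits are at positions {3,5,6,7,9,10,11,12,13,14,15} (1-indexed).
Extract: c[3]=0 c[5]=0 c[6]=0 c[7]=1 c[9]=0 c[10]=1 c[11]=1 c[12]=1 c[13]=1 c[14]=0 c[15]=1
Data = 00010111101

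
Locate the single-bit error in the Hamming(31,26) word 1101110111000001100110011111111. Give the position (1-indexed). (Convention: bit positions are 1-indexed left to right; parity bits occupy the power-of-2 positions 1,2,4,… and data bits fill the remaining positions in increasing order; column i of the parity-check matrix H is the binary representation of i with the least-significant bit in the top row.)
Syndrome s = H · r^T (mod 2), r = 1101110111000001100110011111111:
  s[0] = (1010101010101010101010101010101)·(1101110111000001100110011111111) mod 2 = 1+0+0+0+1+0+0+0+1+0+0+0+0+0+0+0+1+0+0+0+1+0+0+0+1+0+1+0+1+0+1 mod 2 = 1
  s[1] = (0110011001100110011001100110011)·(1101110111000001100110011111111) mod 2 = 0+1+0+0+0+1+0+0+0+1+0+0+0+0+0+0+0+0+0+0+0+0+0+0+0+1+1+0+0+1+1 mod 2 = 1
  s[2] = (0001111000011110000111100001111)·(1101110111000001100110011111111) mod 2 = 0+0+0+1+1+1+0+0+0+0+0+0+0+0+0+0+0+0+0+1+1+0+0+0+0+0+0+1+1+1+1 mod 2 = 1
  s[3] = (0000000111111110000000011111111)·(1101110111000001100110011111111) mod 2 = 0+0+0+0+0+0+0+1+1+1+0+0+0+0+0+0+0+0+0+0+0+0+0+1+1+1+1+1+1+1+1 mod 2 = 1
  s[4] = (0000000000000001111111111111111)·(1101110111000001100110011111111) mod 2 = 0+0+0+0+0+0+0+0+0+0+0+0+0+0+0+1+1+0+0+1+1+0+0+1+1+1+1+1+1+1+1 mod 2 = 0
Syndrome = 11110
Column i of H is the binary representation of i, so the syndrome is the binary index of the flipped bit.
Read s = 11110 with s[0] as LSB: 1·2^0 + 1·2^1 + 1·2^2 + 1·2^3 + 0·2^4 = 15.
Error is at bit position 15.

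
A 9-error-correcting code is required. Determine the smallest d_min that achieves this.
Correcting t errors requires d_min ≥ 2t + 1 = 2·9 + 1 = 19.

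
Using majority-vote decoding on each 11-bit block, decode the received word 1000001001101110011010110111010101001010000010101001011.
Split into 11-bit blocks and majority-vote each:
  block 1 = 10000010011: 4 ones, 7 zeros → 0
  block 2 = 01110011010: 6 ones, 5 zeros → 1
  block 3 = 11011101010: 7 ones, 4 zeros → 1
  block 4 = 10010100000: 3 ones, 8 zeros → 0
  block 5 = 10101001011: 6 ones, 5 zeros → 1
Decoded = 01101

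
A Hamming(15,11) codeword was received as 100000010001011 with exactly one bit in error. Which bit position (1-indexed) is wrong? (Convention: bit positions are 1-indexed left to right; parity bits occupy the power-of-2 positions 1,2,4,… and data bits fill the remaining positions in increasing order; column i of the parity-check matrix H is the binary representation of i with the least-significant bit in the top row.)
Syndrome s = H · r^T (mod 2), r = 100000010001011:
  s[0] = (101010101010101)·(100000010001011) mod 2 = 1+0+0+0+0+0+0+0+0+0+0+0+0+0+1 mod 2 = 0
  s[1] = (011001100110011)·(100000010001011) mod 2 = 0+0+0+0+0+0+0+0+0+0+0+0+0+1+1 mod 2 = 0
  s[2] = (000111100001111)·(100000010001011) mod 2 = 0+0+0+0+0+0+0+0+0+0+0+1+0+1+1 mod 2 = 1
  s[3] = (000000011111111)·(100000010001011) mod 2 = 0+0+0+0+0+0+0+1+0+0+0+1+0+1+1 mod 2 = 0
Syndrome = 0010
Column i of H is the binary representation of i, so the syndrome is the binary index of the flipped bit.
Read s = 0010 with s[0] as LSB: 0·2^0 + 0·2^1 + 1·2^2 + 0·2^3 = 4.
Error is at bit position 4.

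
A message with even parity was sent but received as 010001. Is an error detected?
Sum of received bits: 0+1+0+0+0+1 = 2; 2 mod 2 = 0. Result is 0 → no error detected.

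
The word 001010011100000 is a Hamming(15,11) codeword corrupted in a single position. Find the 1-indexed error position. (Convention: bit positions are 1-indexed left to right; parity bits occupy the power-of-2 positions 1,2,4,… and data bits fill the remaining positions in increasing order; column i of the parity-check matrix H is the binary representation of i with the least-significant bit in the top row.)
Syndrome s = H · r^T (mod 2), r = 001010011100000:
  s[0] = (101010101010101)·(001010011100000) mod 2 = 0+0+1+0+1+0+0+0+1+0+0+0+0+0+0 mod 2 = 1
  s[1] = (011001100110011)·(001010011100000) mod 2 = 0+0+1+0+0+0+0+0+0+1+0+0+0+0+0 mod 2 = 0
  s[2] = (000111100001111)·(001010011100000) mod 2 = 0+0+0+0+1+0+0+0+0+0+0+0+0+0+0 mod 2 = 1
  s[3] = (000000011111111)·(001010011100000) mod 2 = 0+0+0+0+0+0+0+1+1+1+0+0+0+0+0 mod 2 = 1
Syndrome = 1011
Column i of H is the binary representation of i, so the syndrome is the binary index of the flipped bit.
Read s = 1011 with s[0] as LSB: 1·2^0 + 0·2^1 + 1·2^2 + 1·2^3 = 13.
Error is at bit position 13.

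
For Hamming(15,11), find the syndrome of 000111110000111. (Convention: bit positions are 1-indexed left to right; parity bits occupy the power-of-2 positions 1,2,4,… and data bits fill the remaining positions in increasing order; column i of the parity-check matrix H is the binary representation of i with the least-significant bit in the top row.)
Syndrome s = H · r^T (mod 2), r = 000111110000111:
  s[0] = (101010101010101)·(000111110000111) mod 2 = 0+0+0+0+1+0+1+0+0+0+0+0+1+0+1 mod 2 = 0
  s[1] = (011001100110011)·(000111110000111) mod 2 = 0+0+0+0+0+1+1+0+0+0+0+0+0+1+1 mod 2 = 0
  s[2] = (000111100001111)·(000111110000111) mod 2 = 0+0+0+1+1+1+1+0+0+0+0+0+1+1+1 mod 2 = 1
  s[3] = (000000011111111)·(000111110000111) mod 2 = 0+0+0+0+0+0+0+1+0+0+0+0+1+1+1 mod 2 = 0
Syndrome = 0010
Non-zero syndrome: error at position 4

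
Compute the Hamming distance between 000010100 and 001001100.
XOR = 001011000, count of 1s = 3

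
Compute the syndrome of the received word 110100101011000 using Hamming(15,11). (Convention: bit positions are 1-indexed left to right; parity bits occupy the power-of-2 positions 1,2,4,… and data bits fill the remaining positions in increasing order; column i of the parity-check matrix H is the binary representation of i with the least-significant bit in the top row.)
Syndrome s = H · r^T (mod 2), r = 110100101011000:
  s[0] = (101010101010101)·(110100101011000) mod 2 = 1+0+0+0+0+0+1+0+1+0+1+0+0+0+0 mod 2 = 0
  s[1] = (011001100110011)·(110100101011000) mod 2 = 0+1+0+0+0+0+1+0+0+0+1+0+0+0+0 mod 2 = 1
  s[2] = (000111100001111)·(110100101011000) mod 2 = 0+0+0+1+0+0+1+0+0+0+0+1+0+0+0 mod 2 = 1
  s[3] = (000000011111111)·(110100101011000) mod 2 = 0+0+0+0+0+0+0+0+1+0+1+1+0+0+0 mod 2 = 1
Syndrome = 0111
Non-zero syndrome: error at position 14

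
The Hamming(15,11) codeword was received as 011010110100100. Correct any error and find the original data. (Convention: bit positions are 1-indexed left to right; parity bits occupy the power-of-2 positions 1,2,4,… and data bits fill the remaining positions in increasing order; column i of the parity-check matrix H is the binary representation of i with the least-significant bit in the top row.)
Syndrome s = H · r^T (mod 2), r = 011010110100100:
  s[0] = (101010101010101)·(011010110100100) mod 2 = 0+0+1+0+1+0+1+0+0+0+0+0+1+0+0 mod 2 = 0
  s[1] = (011001100110011)·(011010110100100) mod 2 = 0+1+1+0+0+0+1+0+0+1+0+0+0+0+0 mod 2 = 0
  s[2] = (000111100001111)·(011010110100100) mod 2 = 0+0+0+0+1+0+1+0+0+0+0+0+1+0+0 mod 2 = 1
  s[3] = (000000011111111)·(011010110100100) mod 2 = 0+0+0+0+0+0+0+1+0+1+0+0+1+0+0 mod 2 = 1
Syndrome = 0011
Column 12 of H equals this syndrome → error at bit 12 (1-indexed).
Flip bit 12: 011010110100100 → 011010110101100
Extract data bits at positions {3,5,6,7,9,10,11,12,13,14,15}: 11010101100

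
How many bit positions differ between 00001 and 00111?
XOR = 00110, count of 1s = 2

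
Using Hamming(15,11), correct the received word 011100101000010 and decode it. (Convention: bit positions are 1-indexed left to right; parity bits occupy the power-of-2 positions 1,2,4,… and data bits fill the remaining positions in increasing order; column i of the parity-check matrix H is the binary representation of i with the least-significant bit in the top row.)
Syndrome s = H · r^T (mod 2), r = 011100101000010:
  s[0] = (101010101010101)·(011100101000010) mod 2 = 0+0+1+0+0+0+1+0+1+0+0+0+0+0+0 mod 2 = 1
  s[1] = (011001100110011)·(011100101000010) mod 2 = 0+1+1+0+0+0+1+0+0+0+0+0+0+1+0 mod 2 = 0
  s[2] = (000111100001111)·(011100101000010) mod 2 = 0+0+0+1+0+0+1+0+0+0+0+0+0+1+0 mod 2 = 1
  s[3] = (000000011111111)·(011100101000010) mod 2 = 0+0+0+0+0+0+0+0+1+0+0+0+0+1+0 mod 2 = 0
Syndrome = 1010
Column 5 of H equals this syndrome → error at bit 5 (1-indexed).
Flip bit 5: 011100101000010 → 011110101000010
Extract data bits at positions {3,5,6,7,9,10,11,12,13,14,15}: 11011000010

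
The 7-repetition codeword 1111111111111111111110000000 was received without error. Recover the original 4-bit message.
Split into 7-bit blocks: 1111111 1111111 1111111 0000000
Data = 1110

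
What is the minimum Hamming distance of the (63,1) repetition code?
d_min = 63 (the only two codewords are 0…0 and 1…1, differing in all 63 positions).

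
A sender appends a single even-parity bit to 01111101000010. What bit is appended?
Sum of data bits: 0+1+1+1+1+1+0+1+0+0+0+0+1+0 = 7.
7 mod 2 = 1, so parity bit = 1.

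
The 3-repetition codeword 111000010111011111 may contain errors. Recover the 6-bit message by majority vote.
Split into 3-bit blocks and majority-vote each:
  block 1 = 111: 3 ones, 0 zeros → 1
  block 2 = 000: 0 ones, 3 zeros → 0
  block 3 = 010: 1 ones, 2 zeros → 0
  block 4 = 111: 3 ones, 0 zeros → 1
  block 5 = 011: 2 ones, 1 zeros → 1
  block 6 = 111: 3 ones, 0 zeros → 1
Decoded = 100111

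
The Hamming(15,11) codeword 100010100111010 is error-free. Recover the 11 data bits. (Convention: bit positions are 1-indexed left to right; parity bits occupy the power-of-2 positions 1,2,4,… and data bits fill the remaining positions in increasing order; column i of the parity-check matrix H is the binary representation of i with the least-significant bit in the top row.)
Parity bits occupy power-of-2 positions; data bits are at positions {3,5,6,7,9,10,11,12,13,14,15} (1-indexed).
Extract: c[3]=0 c[5]=1 c[6]=0 c[7]=1 c[9]=0 c[10]=1 c[11]=1 c[12]=1 c[13]=0 c[14]=1 c[15]=0
Data = 01010111010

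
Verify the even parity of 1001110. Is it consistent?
Sum of all bits: 1+0+0+1+1+1+0 = 4; 4 mod 2 = 0. Result is 0 → valid parity.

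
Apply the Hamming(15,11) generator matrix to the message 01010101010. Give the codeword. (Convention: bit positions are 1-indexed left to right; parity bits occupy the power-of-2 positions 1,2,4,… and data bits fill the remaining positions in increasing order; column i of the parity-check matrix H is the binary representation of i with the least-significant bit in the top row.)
Codeword c = d · G (mod 2), d = 01010101010:
  c[0] = d·G[:,0] = (01010101010)·(11011010101) mod 2 = 0+1+0+1+0+0+0+0+0+0+0 mod 2 = 0
  c[1] = d·G[:,1] = (01010101010)·(10110110011) mod 2 = 0+0+0+1+0+1+0+0+0+1+0 mod 2 = 1
  c[2] = d·G[:,2] = (01010101010)·(10000000000) mod 2 = 0+0+0+0+0+0+0+0+0+0+0 mod 2 = 0
  c[3] = d·G[:,3] = (01010101010)·(01110001111) mod 2 = 0+1+0+1+0+0+0+1+0+1+0 mod 2 = 0
  c[4] = d·G[:,4] = (01010101010)·(01000000000) mod 2 = 0+1+0+0+0+0+0+0+0+0+0 mod 2 = 1
  c[5] = d·G[:,5] = (01010101010)·(00100000000) mod 2 = 0+0+0+0+0+0+0+0+0+0+0 mod 2 = 0
  c[6] = d·G[:,6] = (01010101010)·(00010000000) mod 2 = 0+0+0+1+0+0+0+0+0+0+0 mod 2 = 1
  c[7] = d·G[:,7] = (01010101010)·(00001111111) mod 2 = 0+0+0+0+0+1+0+1+0+1+0 mod 2 = 1
  c[8] = d·G[:,8] = (01010101010)·(00001000000) mod 2 = 0+0+0+0+0+0+0+0+0+0+0 mod 2 = 0
  c[9] = d·G[:,9] = (01010101010)·(00000100000) mod 2 = 0+0+0+0+0+1+0+0+0+0+0 mod 2 = 1
  c[10] = d·G[:,10] = (01010101010)·(00000010000) mod 2 = 0+0+0+0+0+0+0+0+0+0+0 mod 2 = 0
  c[11] = d·G[:,11] = (01010101010)·(00000001000) mod 2 = 0+0+0+0+0+0+0+1+0+0+0 mod 2 = 1
  c[12] = d·G[:,12] = (01010101010)·(00000000100) mod 2 = 0+0+0+0+0+0+0+0+0+0+0 mod 2 = 0
  c[13] = d·G[:,13] = (01010101010)·(00000000010) mod 2 = 0+0+0+0+0+0+0+0+0+1+0 mod 2 = 1
  c[14] = d·G[:,14] = (01010101010)·(00000000001) mod 2 = 0+0+0+0+0+0+0+0+0+0+0 mod 2 = 0
Codeword = 010010110101010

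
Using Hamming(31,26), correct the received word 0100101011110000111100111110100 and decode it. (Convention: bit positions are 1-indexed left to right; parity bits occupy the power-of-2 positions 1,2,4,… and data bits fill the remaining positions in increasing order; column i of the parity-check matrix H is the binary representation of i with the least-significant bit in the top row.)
Syndrome s = H · r^T (mod 2), r = 0100101011110000111100111110100:
  s[0] = (1010101010101010101010101010101)·(0100101011110000111100111110100) mod 2 = 0+0+0+0+1+0+1+0+1+0+1+0+0+0+0+0+1+0+1+0+0+0+1+0+1+0+1+0+1+0+0 mod 2 = 0
  s[1] = (0110011001100110011001100110011)·(0100101011110000111100111110100) mod 2 = 0+1+0+0+0+0+1+0+0+1+1+0+0+0+0+0+0+1+1+0+0+0+1+0+0+1+1+0+0+0+0 mod 2 = 1
  s[2] = (0001111000011110000111100001111)·(0100101011110000111100111110100) mod 2 = 0+0+0+0+1+0+1+0+0+0+0+1+0+0+0+0+0+0+0+1+0+0+1+0+0+0+0+0+1+0+0 mod 2 = 0
  s[3] = (0000000111111110000000011111111)·(0100101011110000111100111110100) mod 2 = 0+0+0+0+0+0+0+0+1+1+1+1+0+0+0+0+0+0+0+0+0+0+0+1+1+1+1+0+1+0+0 mod 2 = 1
  s[4] = (0000000000000001111111111111111)·(0100101011110000111100111110100) mod 2 = 0+0+0+0+0+0+0+0+0+0+0+0+0+0+0+0+1+1+1+1+0+0+1+1+1+1+1+0+1+0+0 mod 2 = 0
Syndrome = 01010
Column 10 of H equals this syndrome → error at bit 10 (1-indexed).
Flip bit 10: 0100101011110000111100111110100 → 0100101010110000111100111110100
Extract data bits at positions {3,5,6,7,9,10,11,12,13,14,15,17,18,19,20,21,22,23,24,25,26,27,28,29,30,31}: 01011011000111100111110100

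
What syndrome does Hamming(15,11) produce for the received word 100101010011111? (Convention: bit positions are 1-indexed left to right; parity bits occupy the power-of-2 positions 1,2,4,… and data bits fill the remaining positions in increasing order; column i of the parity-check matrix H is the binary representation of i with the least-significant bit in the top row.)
Syndrome s = H · r^T (mod 2), r = 100101010011111:
  s[0] = (101010101010101)·(100101010011111) mod 2 = 1+0+0+0+0+0+0+0+0+0+1+0+1+0+1 mod 2 = 0
  s[1] = (011001100110011)·(100101010011111) mod 2 = 0+0+0+0+0+1+0+0+0+0+1+0+0+1+1 mod 2 = 0
  s[2] = (000111100001111)·(100101010011111) mod 2 = 0+0+0+1+0+1+0+0+0+0+0+1+1+1+1 mod 2 = 0
  s[3] = (000000011111111)·(100101010011111) mod 2 = 0+0+0+0+0+0+0+1+0+0+1+1+1+1+1 mod 2 = 0
Syndrome = 0000
s = 0: no error detected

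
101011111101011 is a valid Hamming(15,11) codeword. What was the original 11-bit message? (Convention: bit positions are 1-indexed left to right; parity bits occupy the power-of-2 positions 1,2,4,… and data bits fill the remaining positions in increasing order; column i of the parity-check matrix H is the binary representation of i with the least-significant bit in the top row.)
Parity bits occupy power-of-2 positions; data bits are at positions {3,5,6,7,9,10,11,12,13,14,15} (1-indexed).
Extract: c[3]=1 c[5]=1 c[6]=1 c[7]=1 c[9]=1 c[10]=1 c[11]=0 c[12]=1 c[13]=0 c[14]=1 c[15]=1
Data = 11111101011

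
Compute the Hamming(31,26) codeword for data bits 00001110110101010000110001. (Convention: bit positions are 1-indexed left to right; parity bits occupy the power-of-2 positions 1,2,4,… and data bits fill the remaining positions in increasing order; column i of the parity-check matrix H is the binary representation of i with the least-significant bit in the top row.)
Codeword c = d · G (mod 2), d = 00001110110101010000110001:
  c[0] = d·G[:,0] = (00001110110101010000110001)·(11011010101101010101010101) mod 2 = 0+0+0+0+1+0+1+0+1+0+0+1+0+1+0+1+0+0+0+0+0+1+0+0+0+1 mod 2 = 0
  c[1] = d·G[:,1] = (00001110110101010000110001)·(10110110011011001100110011) mod 2 = 0+0+0+0+0+1+1+0+0+1+0+0+0+1+0+0+0+0+0+0+1+1+0+0+0+1 mod 2 = 1
  c[2] = d·G[:,2] = (00001110110101010000110001)·(10000000000000000000000000) mod 2 = 0+0+0+0+0+0+0+0+0+0+0+0+0+0+0+0+0+0+0+0+0+0+0+0+0+0 mod 2 = 0
  c[3] = d·G[:,3] = (00001110110101010000110001)·(01110001111000111100001111) mod 2 = 0+0+0+0+0+0+0+0+1+1+0+0+0+0+0+1+0+0+0+0+0+0+0+0+0+1 mod 2 = 0
  c[4] = d·G[:,4] = (00001110110101010000110001)·(01000000000000000000000000) mod 2 = 0+0+0+0+0+0+0+0+0+0+0+0+0+0+0+0+0+0+0+0+0+0+0+0+0+0 mod 2 = 0
  c[5] = d·G[:,5] = (00001110110101010000110001)·(00100000000000000000000000) mod 2 = 0+0+0+0+0+0+0+0+0+0+0+0+0+0+0+0+0+0+0+0+0+0+0+0+0+0 mod 2 = 0
  c[6] = d·G[:,6] = (00001110110101010000110001)·(00010000000000000000000000) mod 2 = 0+0+0+0+0+0+0+0+0+0+0+0+0+0+0+0+0+0+0+0+0+0+0+0+0+0 mod 2 = 0
  c[7] = d·G[:,7] = (00001110110101010000110001)·(00001111111000000011111111) mod 2 = 0+0+0+0+1+1+1+0+1+1+0+0+0+0+0+0+0+0+0+0+1+1+0+0+0+1 mod 2 = 0
  c[8] = d·G[:,8] = (00001110110101010000110001)·(00001000000000000000000000) mod 2 = 0+0+0+0+1+0+0+0+0+0+0+0+0+0+0+0+0+0+0+0+0+0+0+0+0+0 mod 2 = 1
  c[9] = d·G[:,9] = (00001110110101010000110001)·(00000100000000000000000000) mod 2 = 0+0+0+0+0+1+0+0+0+0+0+0+0+0+0+0+0+0+0+0+0+0+0+0+0+0 mod 2 = 1
  c[10] = d·G[:,10] = (00001110110101010000110001)·(00000010000000000000000000) mod 2 = 0+0+0+0+0+0+1+0+0+0+0+0+0+0+0+0+0+0+0+0+0+0+0+0+0+0 mod 2 = 1
  c[11] = d·G[:,11] = (00001110110101010000110001)·(00000001000000000000000000) mod 2 = 0+0+0+0+0+0+0+0+0+0+0+0+0+0+0+0+0+0+0+0+0+0+0+0+0+0 mod 2 = 0
  c[12] = d·G[:,12] = (00001110110101010000110001)·(00000000100000000000000000) mod 2 = 0+0+0+0+0+0+0+0+1+0+0+0+0+0+0+0+0+0+0+0+0+0+0+0+0+0 mod 2 = 1
  c[13] = d·G[:,13] = (00001110110101010000110001)·(00000000010000000000000000) mod 2 = 0+0+0+0+0+0+0+0+0+1+0+0+0+0+0+0+0+0+0+0+0+0+0+0+0+0 mod 2 = 1
  c[14] = d·G[:,14] = (00001110110101010000110001)·(00000000001000000000000000) mod 2 = 0+0+0+0+0+0+0+0+0+0+0+0+0+0+0+0+0+0+0+0+0+0+0+0+0+0 mod 2 = 0
  c[15] = d·G[:,15] = (00001110110101010000110001)·(00000000000111111111111111) mod 2 = 0+0+0+0+0+0+0+0+0+0+0+1+0+1+0+1+0+0+0+0+1+1+0+0+0+1 mod 2 = 0
  c[16] = d·G[:,16] = (00001110110101010000110001)·(00000000000100000000000000) mod 2 = 0+0+0+0+0+0+0+0+0+0+0+1+0+0+0+0+0+0+0+0+0+0+0+0+0+0 mod 2 = 1
  c[17] = d·G[:,17] = (00001110110101010000110001)·(00000000000010000000000000) mod 2 = 0+0+0+0+0+0+0+0+0+0+0+0+0+0+0+0+0+0+0+0+0+0+0+0+0+0 mod 2 = 0
  c[18] = d·G[:,18] = (00001110110101010000110001)·(00000000000001000000000000) mod 2 = 0+0+0+0+0+0+0+0+0+0+0+0+0+1+0+0+0+0+0+0+0+0+0+0+0+0 mod 2 = 1
  c[19] = d·G[:,19] = (00001110110101010000110001)·(00000000000000100000000000) mod 2 = 0+0+0+0+0+0+0+0+0+0+0+0+0+0+0+0+0+0+0+0+0+0+0+0+0+0 mod 2 = 0
  c[20] = d·G[:,20] = (00001110110101010000110001)·(00000000000000010000000000) mod 2 = 0+0+0+0+0+0+0+0+0+0+0+0+0+0+0+1+0+0+0+0+0+0+0+0+0+0 mod 2 = 1
  c[21] = d·G[:,21] = (00001110110101010000110001)·(00000000000000001000000000) mod 2 = 0+0+0+0+0+0+0+0+0+0+0+0+0+0+0+0+0+0+0+0+0+0+0+0+0+0 mod 2 = 0
  c[22] = d·G[:,22] = (00001110110101010000110001)·(00000000000000000100000000) mod 2 = 0+0+0+0+0+0+0+0+0+0+0+0+0+0+0+0+0+0+0+0+0+0+0+0+0+0 mod 2 = 0
  c[23] = d·G[:,23] = (00001110110101010000110001)·(00000000000000000010000000) mod 2 = 0+0+0+0+0+0+0+0+0+0+0+0+0+0+0+0+0+0+0+0+0+0+0+0+0+0 mod 2 = 0
  c[24] = d·G[:,24] = (00001110110101010000110001)·(00000000000000000001000000) mod 2 = 0+0+0+0+0+0+0+0+0+0+0+0+0+0+0+0+0+0+0+0+0+0+0+0+0+0 mod 2 = 0
  c[25] = d·G[:,25] = (00001110110101010000110001)·(00000000000000000000100000) mod 2 = 0+0+0+0+0+0+0+0+0+0+0+0+0+0+0+0+0+0+0+0+1+0+0+0+0+0 mod 2 = 1
  c[26] = d·G[:,26] = (00001110110101010000110001)·(00000000000000000000010000) mod 2 = 0+0+0+0+0+0+0+0+0+0+0+0+0+0+0+0+0+0+0+0+0+1+0+0+0+0 mod 2 = 1
  c[27] = d·G[:,27] = (00001110110101010000110001)·(00000000000000000000001000) mod 2 = 0+0+0+0+0+0+0+0+0+0+0+0+0+0+0+0+0+0+0+0+0+0+0+0+0+0 mod 2 = 0
  c[28] = d·G[:,28] = (00001110110101010000110001)·(00000000000000000000000100) mod 2 = 0+0+0+0+0+0+0+0+0+0+0+0+0+0+0+0+0+0+0+0+0+0+0+0+0+0 mod 2 = 0
  c[29] = d·G[:,29] = (00001110110101010000110001)·(00000000000000000000000010) mod 2 = 0+0+0+0+0+0+0+0+0+0+0+0+0+0+0+0+0+0+0+0+0+0+0+0+0+0 mod 2 = 0
  c[30] = d·G[:,30] = (00001110110101010000110001)·(00000000000000000000000001) mod 2 = 0+0+0+0+0+0+0+0+0+0+0+0+0+0+0+0+0+0+0+0+0+0+0+0+0+1 mod 2 = 1
Codeword = 0100000011101100101010000110001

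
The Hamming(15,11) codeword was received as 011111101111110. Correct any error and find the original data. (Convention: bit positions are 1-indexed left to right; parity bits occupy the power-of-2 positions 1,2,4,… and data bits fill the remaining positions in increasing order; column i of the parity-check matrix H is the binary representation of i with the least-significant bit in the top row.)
Syndrome s = H · r^T (mod 2), r = 011111101111110:
  s[0] = (101010101010101)·(011111101111110) mod 2 = 0+0+1+0+1+0+1+0+1+0+1+0+1+0+0 mod 2 = 0
  s[1] = (011001100110011)·(011111101111110) mod 2 = 0+1+1+0+0+1+1+0+0+1+1+0+0+1+0 mod 2 = 1
  s[2] = (000111100001111)·(011111101111110) mod 2 = 0+0+0+1+1+1+1+0+0+0+0+1+1+1+0 mod 2 = 1
  s[3] = (000000011111111)·(011111101111110) mod 2 = 0+0+0+0+0+0+0+0+1+1+1+1+1+1+0 mod 2 = 0
Syndrome = 0110
Column 6 of H equals this syndrome → error at bit 6 (1-indexed).
Flip bit 6: 011111101111110 → 011110101111110
Extract data bits at positions {3,5,6,7,9,10,11,12,13,14,15}: 11011111110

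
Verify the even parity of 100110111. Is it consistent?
Sum of all bits: 1+0+0+1+1+0+1+1+1 = 6; 6 mod 2 = 0. Result is 0 → valid parity.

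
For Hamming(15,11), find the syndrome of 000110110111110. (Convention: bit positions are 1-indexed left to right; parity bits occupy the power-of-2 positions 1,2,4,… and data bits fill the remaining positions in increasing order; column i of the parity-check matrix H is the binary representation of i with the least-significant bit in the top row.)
Syndrome s = H · r^T (mod 2), r = 000110110111110:
  s[0] = (101010101010101)·(000110110111110) mod 2 = 0+0+0+0+1+0+1+0+0+0+1+0+1+0+0 mod 2 = 0
  s[1] = (011001100110011)·(000110110111110) mod 2 = 0+0+0+0+0+0+1+0+0+1+1+0+0+1+0 mod 2 = 0
  s[2] = (000111100001111)·(000110110111110) mod 2 = 0+0+0+1+1+0+1+0+0+0+0+1+1+1+0 mod 2 = 0
  s[3] = (000000011111111)·(000110110111110) mod 2 = 0+0+0+0+0+0+0+1+0+1+1+1+1+1+0 mod 2 = 0
Syndrome = 0000
s = 0: no error detected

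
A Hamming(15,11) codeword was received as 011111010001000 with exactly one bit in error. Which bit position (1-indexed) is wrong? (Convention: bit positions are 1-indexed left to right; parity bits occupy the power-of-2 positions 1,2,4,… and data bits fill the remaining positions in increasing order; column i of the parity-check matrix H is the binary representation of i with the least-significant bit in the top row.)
Syndrome s = H · r^T (mod 2), r = 011111010001000:
  s[0] = (101010101010101)·(011111010001000) mod 2 = 0+0+1+0+1+0+0+0+0+0+0+0+0+0+0 mod 2 = 0
  s[1] = (011001100110011)·(011111010001000) mod 2 = 0+1+1+0+0+1+0+0+0+0+0+0+0+0+0 mod 2 = 1
  s[2] = (000111100001111)·(011111010001000) mod 2 = 0+0+0+1+1+1+0+0+0+0+0+1+0+0+0 mod 2 = 0
  s[3] = (000000011111111)·(011111010001000) mod 2 = 0+0+0+0+0+0+0+1+0+0+0+1+0+0+0 mod 2 = 0
Syndrome = 0100
Column i of H is the binary representation of i, so the syndrome is the binary index of the flipped bit.
Read s = 0100 with s[0] as LSB: 0·2^0 + 1·2^1 + 0·2^2 + 0·2^3 = 2.
Error is at bit position 2.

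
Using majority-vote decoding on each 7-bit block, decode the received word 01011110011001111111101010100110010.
Split into 7-bit blocks and majority-vote each:
  block 1 = 0101111: 5 ones, 2 zeros → 1
  block 2 = 0011001: 3 ones, 4 zeros → 0
  block 3 = 1111111: 7 ones, 0 zeros → 1
  block 4 = 0101010: 3 ones, 4 zeros → 0
  block 5 = 0110010: 3 ones, 4 zeros → 0
Decoded = 10100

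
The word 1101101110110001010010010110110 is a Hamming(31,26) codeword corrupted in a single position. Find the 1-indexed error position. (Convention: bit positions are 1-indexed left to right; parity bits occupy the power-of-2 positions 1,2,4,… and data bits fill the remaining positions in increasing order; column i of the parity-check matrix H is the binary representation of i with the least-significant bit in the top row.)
Syndrome s = H · r^T (mod 2), r = 1101101110110001010010010110110:
  s[0] = (1010101010101010101010101010101)·(1101101110110001010010010110110) mod 2 = 1+0+0+0+1+0+1+0+1+0+1+0+0+0+0+0+0+0+0+0+1+0+0+0+0+0+1+0+1+0+0 mod 2 = 0
  s[1] = (0110011001100110011001100110011)·(1101101110110001010010010110110) mod 2 = 0+1+0+0+0+0+1+0+0+0+1+0+0+0+0+0+0+1+0+0+0+0+0+0+0+1+1+0+0+1+0 mod 2 = 1
  s[2] = (0001111000011110000111100001111)·(1101101110110001010010010110110) mod 2 = 0+0+0+1+1+0+1+0+0+0+0+1+0+0+0+0+0+0+0+0+1+0+0+0+0+0+0+0+1+1+0 mod 2 = 1
  s[3] = (0000000111111110000000011111111)·(1101101110110001010010010110110) mod 2 = 0+0+0+0+0+0+0+1+1+0+1+1+0+0+0+0+0+0+0+0+0+0+0+1+0+1+1+0+1+1+0 mod 2 = 1
  s[4] = (0000000000000001111111111111111)·(1101101110110001010010010110110) mod 2 = 0+0+0+0+0+0+0+0+0+0+0+0+0+0+0+1+0+1+0+0+1+0+0+1+0+1+1+0+1+1+0 mod 2 = 0
Syndrome = 01110
Column i of H is the binary representation of i, so the syndrome is the binary index of the flipped bit.
Read s = 01110 with s[0] as LSB: 0·2^0 + 1·2^1 + 1·2^2 + 1·2^3 + 0·2^4 = 14.
Error is at bit position 14.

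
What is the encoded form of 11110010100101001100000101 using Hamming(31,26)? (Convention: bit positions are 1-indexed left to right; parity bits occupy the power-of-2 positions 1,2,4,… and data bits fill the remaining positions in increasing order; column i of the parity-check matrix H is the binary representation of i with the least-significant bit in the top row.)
Codeword c = d · G (mod 2), d = 11110010100101001100000101:
  c[0] = d·G[:,0] = (11110010100101001100000101)·(11011010101101010101010101) mod 2 = 1+1+0+1+0+0+1+0+1+0+0+1+0+1+0+0+0+1+0+0+0+0+0+1+0+1 mod 2 = 0
  c[1] = d·G[:,1] = (11110010100101001100000101)·(10110110011011001100110011) mod 2 = 1+0+1+1+0+0+1+0+0+0+0+0+0+1+0+0+1+1+0+0+0+0+0+0+0+1 mod 2 = 0
  c[2] = d·G[:,2] = (11110010100101001100000101)·(10000000000000000000000000) mod 2 = 1+0+0+0+0+0+0+0+0+0+0+0+0+0+0+0+0+0+0+0+0+0+0+0+0+0 mod 2 = 1
  c[3] = d·G[:,3] = (11110010100101001100000101)·(01110001111000111100001111) mod 2 = 0+1+1+1+0+0+0+0+1+0+0+0+0+0+0+0+1+1+0+0+0+0+0+1+0+1 mod 2 = 0
  c[4] = d·G[:,4] = (11110010100101001100000101)·(01000000000000000000000000) mod 2 = 0+1+0+0+0+0+0+0+0+0+0+0+0+0+0+0+0+0+0+0+0+0+0+0+0+0 mod 2 = 1
  c[5] = d·G[:,5] = (11110010100101001100000101)·(00100000000000000000000000) mod 2 = 0+0+1+0+0+0+0+0+0+0+0+0+0+0+0+0+0+0+0+0+0+0+0+0+0+0 mod 2 = 1
  c[6] = d·G[:,6] = (11110010100101001100000101)·(00010000000000000000000000) mod 2 = 0+0+0+1+0+0+0+0+0+0+0+0+0+0+0+0+0+0+0+0+0+0+0+0+0+0 mod 2 = 1
  c[7] = d·G[:,7] = (11110010100101001100000101)·(00001111111000000011111111) mod 2 = 0+0+0+0+0+0+1+0+1+0+0+0+0+0+0+0+0+0+0+0+0+0+0+1+0+1 mod 2 = 0
  c[8] = d·G[:,8] = (11110010100101001100000101)·(00001000000000000000000000) mod 2 = 0+0+0+0+0+0+0+0+0+0+0+0+0+0+0+0+0+0+0+0+0+0+0+0+0+0 mod 2 = 0
  c[9] = d·G[:,9] = (11110010100101001100000101)·(00000100000000000000000000) mod 2 = 0+0+0+0+0+0+0+0+0+0+0+0+0+0+0+0+0+0+0+0+0+0+0+0+0+0 mod 2 = 0
  c[10] = d·G[:,10] = (11110010100101001100000101)·(00000010000000000000000000) mod 2 = 0+0+0+0+0+0+1+0+0+0+0+0+0+0+0+0+0+0+0+0+0+0+0+0+0+0 mod 2 = 1
  c[11] = d·G[:,11] = (11110010100101001100000101)·(00000001000000000000000000) mod 2 = 0+0+0+0+0+0+0+0+0+0+0+0+0+0+0+0+0+0+0+0+0+0+0+0+0+0 mod 2 = 0
  c[12] = d·G[:,12] = (11110010100101001100000101)·(00000000100000000000000000) mod 2 = 0+0+0+0+0+0+0+0+1+0+0+0+0+0+0+0+0+0+0+0+0+0+0+0+0+0 mod 2 = 1
  c[13] = d·G[:,13] = (11110010100101001100000101)·(00000000010000000000000000) mod 2 = 0+0+0+0+0+0+0+0+0+0+0+0+0+0+0+0+0+0+0+0+0+0+0+0+0+0 mod 2 = 0
  c[14] = d·G[:,14] = (11110010100101001100000101)·(00000000001000000000000000) mod 2 = 0+0+0+0+0+0+0+0+0+0+0+0+0+0+0+0+0+0+0+0+0+0+0+0+0+0 mod 2 = 0
  c[15] = d·G[:,15] = (11110010100101001100000101)·(00000000000111111111111111) mod 2 = 0+0+0+0+0+0+0+0+0+0+0+1+0+1+0+0+1+1+0+0+0+0+0+1+0+1 mod 2 = 0
  c[16] = d·G[:,16] = (11110010100101001100000101)·(00000000000100000000000000) mod 2 = 0+0+0+0+0+0+0+0+0+0+0+1+0+0+0+0+0+0+0+0+0+0+0+0+0+0 mod 2 = 1
  c[17] = d·G[:,17] = (11110010100101001100000101)·(00000000000010000000000000) mod 2 = 0+0+0+0+0+0+0+0+0+0+0+0+0+0+0+0+0+0+0+0+0+0+0+0+0+0 mod 2 = 0
  c[18] = d·G[:,18] = (11110010100101001100000101)·(00000000000001000000000000) mod 2 = 0+0+0+0+0+0+0+0+0+0+0+0+0+1+0+0+0+0+0+0+0+0+0+0+0+0 mod 2 = 1
  c[19] = d·G[:,19] = (11110010100101001100000101)·(00000000000000100000000000) mod 2 = 0+0+0+0+0+0+0+0+0+0+0+0+0+0+0+0+0+0+0+0+0+0+0+0+0+0 mod 2 = 0
  c[20] = d·G[:,20] = (11110010100101001100000101)·(00000000000000010000000000) mod 2 = 0+0+0+0+0+0+0+0+0+0+0+0+0+0+0+0+0+0+0+0+0+0+0+0+0+0 mod 2 = 0
  c[21] = d·G[:,21] = (11110010100101001100000101)·(00000000000000001000000000) mod 2 = 0+0+0+0+0+0+0+0+0+0+0+0+0+0+0+0+1+0+0+0+0+0+0+0+0+0 mod 2 = 1
  c[22] = d·G[:,22] = (11110010100101001100000101)·(00000000000000000100000000) mod 2 = 0+0+0+0+0+0+0+0+0+0+0+0+0+0+0+0+0+1+0+0+0+0+0+0+0+0 mod 2 = 1
  c[23] = d·G[:,23] = (11110010100101001100000101)·(00000000000000000010000000) mod 2 = 0+0+0+0+0+0+0+0+0+0+0+0+0+0+0+0+0+0+0+0+0+0+0+0+0+0 mod 2 = 0
  c[24] = d·G[:,24] = (11110010100101001100000101)·(00000000000000000001000000) mod 2 = 0+0+0+0+0+0+0+0+0+0+0+0+0+0+0+0+0+0+0+0+0+0+0+0+0+0 mod 2 = 0
  c[25] = d·G[:,25] = (11110010100101001100000101)·(00000000000000000000100000) mod 2 = 0+0+0+0+0+0+0+0+0+0+0+0+0+0+0+0+0+0+0+0+0+0+0+0+0+0 mod 2 = 0
  c[26] = d·G[:,26] = (11110010100101001100000101)·(00000000000000000000010000) mod 2 = 0+0+0+0+0+0+0+0+0+0+0+0+0+0+0+0+0+0+0+0+0+0+0+0+0+0 mod 2 = 0
  c[27] = d·G[:,27] = (11110010100101001100000101)·(00000000000000000000001000) mod 2 = 0+0+0+0+0+0+0+0+0+0+0+0+0+0+0+0+0+0+0+0+0+0+0+0+0+0 mod 2 = 0
  c[28] = d·G[:,28] = (11110010100101001100000101)·(00000000000000000000000100) mod 2 = 0+0+0+0+0+0+0+0+0+0+0+0+0+0+0+0+0+0+0+0+0+0+0+1+0+0 mod 2 = 1
  c[29] = d·G[:,29] = (11110010100101001100000101)·(00000000000000000000000010) mod 2 = 0+0+0+0+0+0+0+0+0+0+0+0+0+0+0+0+0+0+0+0+0+0+0+0+0+0 mod 2 = 0
  c[30] = d·G[:,30] = (11110010100101001100000101)·(00000000000000000000000001) mod 2 = 0+0+0+0+0+0+0+0+0+0+0+0+0+0+0+0+0+0+0+0+0+0+0+0+0+1 mod 2 = 1
Codeword = 0010111000101000101001100000101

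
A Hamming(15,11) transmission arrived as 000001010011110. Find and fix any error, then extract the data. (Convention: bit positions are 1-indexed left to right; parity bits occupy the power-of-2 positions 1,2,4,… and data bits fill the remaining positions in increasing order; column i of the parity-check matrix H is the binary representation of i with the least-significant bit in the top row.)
Syndrome s = H · r^T (mod 2), r = 000001010011110:
  s[0] = (101010101010101)·(000001010011110) mod 2 = 0+0+0+0+0+0+0+0+0+0+1+0+1+0+0 mod 2 = 0
  s[1] = (011001100110011)·(000001010011110) mod 2 = 0+0+0+0+0+1+0+0+0+0+1+0+0+1+0 mod 2 = 1
  s[2] = (000111100001111)·(000001010011110) mod 2 = 0+0+0+0+0+1+0+0+0+0+0+1+1+1+0 mod 2 = 0
  s[3] = (000000011111111)·(000001010011110) mod 2 = 0+0+0+0+0+0+0+1+0+0+1+1+1+1+0 mod 2 = 1
Syndrome = 0101
Column 10 of H equals this syndrome → error at bit 10 (1-indexed).
Flip bit 10: 000001010011110 → 000001010111110
Extract data bits at positions {3,5,6,7,9,10,11,12,13,14,15}: 00100111110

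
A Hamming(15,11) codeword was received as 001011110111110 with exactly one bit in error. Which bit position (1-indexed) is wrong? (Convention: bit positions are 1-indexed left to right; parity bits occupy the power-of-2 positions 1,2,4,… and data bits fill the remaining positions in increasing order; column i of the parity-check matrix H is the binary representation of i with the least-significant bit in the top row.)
Syndrome s = H · r^T (mod 2), r = 001011110111110:
  s[0] = (101010101010101)·(001011110111110) mod 2 = 0+0+1+0+1+0+1+0+0+0+1+0+1+0+0 mod 2 = 1
  s[1] = (011001100110011)·(001011110111110) mod 2 = 0+0+1+0+0+1+1+0+0+1+1+0+0+1+0 mod 2 = 0
  s[2] = (000111100001111)·(001011110111110) mod 2 = 0+0+0+0+1+1+1+0+0+0+0+1+1+1+0 mod 2 = 0
  s[3] = (000000011111111)·(001011110111110) mod 2 = 0+0+0+0+0+0+0+1+0+1+1+1+1+1+0 mod 2 = 0
Syndrome = 1000
Column i of H is the binary representation of i, so the syndrome is the binary index of the flipped bit.
Read s = 1000 with s[0] as LSB: 1·2^0 + 0·2^1 + 0·2^2 + 0·2^3 = 1.
Error is at bit position 1.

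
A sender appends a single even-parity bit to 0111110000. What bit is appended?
Sum of data bits: 0+1+1+1+1+1+0+0+0+0 = 5.
5 mod 2 = 1, so parity bit = 1.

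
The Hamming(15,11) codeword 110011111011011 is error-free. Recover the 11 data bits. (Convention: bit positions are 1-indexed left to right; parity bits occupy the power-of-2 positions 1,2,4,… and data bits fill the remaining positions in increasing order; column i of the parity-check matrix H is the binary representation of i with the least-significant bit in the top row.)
Parity bits occupy power-of-2 positions; data bits are at positions {3,5,6,7,9,10,11,12,13,14,15} (1-indexed).
Extract: c[3]=0 c[5]=1 c[6]=1 c[7]=1 c[9]=1 c[10]=0 c[11]=1 c[12]=1 c[13]=0 c[14]=1 c[15]=1
Data = 01111011011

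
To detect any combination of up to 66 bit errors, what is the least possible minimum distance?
Detecting e errors requires d_min ≥ e + 1 = 66 + 1 = 67.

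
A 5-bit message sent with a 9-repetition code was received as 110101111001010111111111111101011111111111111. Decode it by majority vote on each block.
Split into 9-bit blocks and majority-vote each:
  block 1 = 110101111: 7 ones, 2 zeros → 1
  block 2 = 001010111: 5 ones, 4 zeros → 1
  block 3 = 111111111: 9 ones, 0 zeros → 1
  block 4 = 101011111: 7 ones, 2 zeros → 1
  block 5 = 111111111: 9 ones, 0 zeros → 1
Decoded = 11111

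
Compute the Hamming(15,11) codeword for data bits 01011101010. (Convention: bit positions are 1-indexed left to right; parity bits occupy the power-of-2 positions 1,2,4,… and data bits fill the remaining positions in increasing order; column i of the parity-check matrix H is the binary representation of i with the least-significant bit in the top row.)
Codeword c = d · G (mod 2), d = 01011101010:
  c[0] = d·G[:,0] = (01011101010)·(11011010101) mod 2 = 0+1+0+1+1+0+0+0+0+0+0 mod 2 = 1
  c[1] = d·G[:,1] = (01011101010)·(10110110011) mod 2 = 0+0+0+1+0+1+0+0+0+1+0 mod 2 = 1
  c[2] = d·G[:,2] = (01011101010)·(10000000000) mod 2 = 0+0+0+0+0+0+0+0+0+0+0 mod 2 = 0
  c[3] = d·G[:,3] = (01011101010)·(01110001111) mod 2 = 0+1+0+1+0+0+0+1+0+1+0 mod 2 = 0
  c[4] = d·G[:,4] = (01011101010)·(01000000000) mod 2 = 0+1+0+0+0+0+0+0+0+0+0 mod 2 = 1
  c[5] = d·G[:,5] = (01011101010)·(00100000000) mod 2 = 0+0+0+0+0+0+0+0+0+0+0 mod 2 = 0
  c[6] = d·G[:,6] = (01011101010)·(00010000000) mod 2 = 0+0+0+1+0+0+0+0+0+0+0 mod 2 = 1
  c[7] = d·G[:,7] = (01011101010)·(00001111111) mod 2 = 0+0+0+0+1+1+0+1+0+1+0 mod 2 = 0
  c[8] = d·G[:,8] = (01011101010)·(00001000000) mod 2 = 0+0+0+0+1+0+0+0+0+0+0 mod 2 = 1
  c[9] = d·G[:,9] = (01011101010)·(00000100000) mod 2 = 0+0+0+0+0+1+0+0+0+0+0 mod 2 = 1
  c[10] = d·G[:,10] = (01011101010)·(00000010000) mod 2 = 0+0+0+0+0+0+0+0+0+0+0 mod 2 = 0
  c[11] = d·G[:,11] = (01011101010)·(00000001000) mod 2 = 0+0+0+0+0+0+0+1+0+0+0 mod 2 = 1
  c[12] = d·G[:,12] = (01011101010)·(00000000100) mod 2 = 0+0+0+0+0+0+0+0+0+0+0 mod 2 = 0
  c[13] = d·G[:,13] = (01011101010)·(00000000010) mod 2 = 0+0+0+0+0+0+0+0+0+1+0 mod 2 = 1
  c[14] = d·G[:,14] = (01011101010)·(00000000001) mod 2 = 0+0+0+0+0+0+0+0+0+0+0 mod 2 = 0
Codeword = 110010101101010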